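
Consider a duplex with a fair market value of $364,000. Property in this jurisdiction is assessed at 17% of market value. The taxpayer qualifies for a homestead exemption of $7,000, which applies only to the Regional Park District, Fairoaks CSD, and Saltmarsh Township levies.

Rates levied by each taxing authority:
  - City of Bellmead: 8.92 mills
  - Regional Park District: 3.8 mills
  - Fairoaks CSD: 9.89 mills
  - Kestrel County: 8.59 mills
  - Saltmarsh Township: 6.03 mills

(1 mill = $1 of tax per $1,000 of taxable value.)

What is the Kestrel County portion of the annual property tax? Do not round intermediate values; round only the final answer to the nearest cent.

$531.55

Assessed value = $364,000 × 0.17 = $61,880
Kestrel County taxable value = $61,880 (exemption does not apply)
Kestrel County levy = $61,880 × 0.00859 = $531.5492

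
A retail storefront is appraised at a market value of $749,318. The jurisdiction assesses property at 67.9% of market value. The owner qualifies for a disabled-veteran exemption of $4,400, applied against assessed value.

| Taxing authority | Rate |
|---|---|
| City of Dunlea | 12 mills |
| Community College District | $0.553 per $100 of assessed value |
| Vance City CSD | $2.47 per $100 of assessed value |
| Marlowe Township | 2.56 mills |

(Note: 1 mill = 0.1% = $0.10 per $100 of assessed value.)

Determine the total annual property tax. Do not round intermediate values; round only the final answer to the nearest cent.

$22,591.49

Assessed value = $749,318 × 0.679 = $508,786.922
Taxable value = $508,786.922 − $4,400 = $504,386.922
City of Dunlea: $504,386.922 × 0.012 = $6,052.643064
Community College District: $504,386.922 × 0.00553 = $2,789.25967866
Vance City CSD: $504,386.922 × 0.0247 = $12,458.3569734
Marlowe Township: $504,386.922 × 0.00256 = $1,291.23052032
Total = $22,591.49023638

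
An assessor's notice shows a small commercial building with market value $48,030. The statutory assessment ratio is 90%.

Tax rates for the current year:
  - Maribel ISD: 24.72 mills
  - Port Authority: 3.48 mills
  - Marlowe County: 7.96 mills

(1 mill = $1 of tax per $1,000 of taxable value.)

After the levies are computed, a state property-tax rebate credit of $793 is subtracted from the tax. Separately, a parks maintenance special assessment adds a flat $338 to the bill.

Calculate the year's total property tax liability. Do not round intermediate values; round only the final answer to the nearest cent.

Assessed value = $48,030 × 0.9 = $43,227
Maribel ISD: $43,227 × 0.02472 = $1,068.57144
Port Authority: $43,227 × 0.00348 = $150.42996
Marlowe County: $43,227 × 0.00796 = $344.08692
Levies subtotal = $1,563.08832
After credit = $1,563.08832 − $793 = $770.08832
Total = $770.08832 + $338 = $1,108.08832

$1,108.09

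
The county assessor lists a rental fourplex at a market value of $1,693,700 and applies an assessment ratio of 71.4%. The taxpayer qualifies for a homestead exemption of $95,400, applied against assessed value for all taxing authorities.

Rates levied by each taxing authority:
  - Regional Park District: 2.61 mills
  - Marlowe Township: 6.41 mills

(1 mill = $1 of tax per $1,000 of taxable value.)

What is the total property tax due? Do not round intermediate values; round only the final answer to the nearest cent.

$10,047.39

Assessed value = $1,693,700 × 0.714 = $1,209,301.8
Taxable value = $1,209,301.8 − $95,400 = $1,113,901.8
Regional Park District: $1,113,901.8 × 0.00261 = $2,907.283698
Marlowe Township: $1,113,901.8 × 0.00641 = $7,140.110538
Total = $2,907.283698 + $7,140.110538 = $10,047.394236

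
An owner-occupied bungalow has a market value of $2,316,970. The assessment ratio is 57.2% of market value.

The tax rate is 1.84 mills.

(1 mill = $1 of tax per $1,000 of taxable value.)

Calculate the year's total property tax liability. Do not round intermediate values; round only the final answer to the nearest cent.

Assessed value = $2,316,970 × 0.572 = $1,325,306.84
Tax = $1,325,306.84 × 0.00184 = $2,438.5645856

$2,438.56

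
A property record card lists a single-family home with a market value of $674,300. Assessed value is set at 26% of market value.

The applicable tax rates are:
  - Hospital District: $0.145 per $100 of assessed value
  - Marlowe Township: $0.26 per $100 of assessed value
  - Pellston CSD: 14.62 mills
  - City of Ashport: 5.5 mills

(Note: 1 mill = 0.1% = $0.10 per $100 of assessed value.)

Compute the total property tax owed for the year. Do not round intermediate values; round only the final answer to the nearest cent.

Assessed value = $674,300 × 0.26 = $175,318
Hospital District: $175,318 × 0.00145 = $254.2111
Marlowe Township: $175,318 × 0.0026 = $455.8268
Pellston CSD: $175,318 × 0.01462 = $2,563.14916
City of Ashport: $175,318 × 0.0055 = $964.249
Total = $4,237.43606

$4,237.44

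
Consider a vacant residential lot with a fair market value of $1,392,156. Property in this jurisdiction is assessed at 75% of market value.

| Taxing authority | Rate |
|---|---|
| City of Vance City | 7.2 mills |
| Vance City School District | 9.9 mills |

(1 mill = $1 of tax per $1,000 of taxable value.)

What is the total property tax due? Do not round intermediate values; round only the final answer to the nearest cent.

Assessed value = $1,392,156 × 0.75 = $1,044,117
City of Vance City: $1,044,117 × 0.0072 = $7,517.6424
Vance City School District: $1,044,117 × 0.0099 = $10,336.7583
Total = $7,517.6424 + $10,336.7583 = $17,854.4007

$17,854.40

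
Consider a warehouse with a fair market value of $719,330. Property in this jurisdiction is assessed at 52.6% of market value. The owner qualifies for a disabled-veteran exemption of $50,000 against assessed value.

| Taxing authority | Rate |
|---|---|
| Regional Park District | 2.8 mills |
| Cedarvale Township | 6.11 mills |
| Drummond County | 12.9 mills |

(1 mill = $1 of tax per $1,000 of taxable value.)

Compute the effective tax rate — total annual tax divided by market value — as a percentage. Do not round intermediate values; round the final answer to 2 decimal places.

1.00%

Assessed value = $719,330 × 0.526 = $378,367.58
Taxable value = $378,367.58 − $50,000 = $328,367.58
Regional Park District: $328,367.58 × 0.0028 = $919.429224
Cedarvale Township: $328,367.58 × 0.00611 = $2,006.3259138
Drummond County: $328,367.58 × 0.0129 = $4,235.941782
Total tax = $7,161.6969198
Effective rate = $7,161.6969198 ÷ $719,330 = 1.00% of market value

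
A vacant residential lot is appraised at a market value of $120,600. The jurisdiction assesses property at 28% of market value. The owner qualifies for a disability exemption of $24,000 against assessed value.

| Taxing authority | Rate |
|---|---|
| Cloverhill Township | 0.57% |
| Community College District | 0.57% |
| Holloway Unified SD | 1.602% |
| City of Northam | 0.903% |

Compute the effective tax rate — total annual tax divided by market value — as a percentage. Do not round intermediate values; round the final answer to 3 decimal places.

Assessed value = $120,600 × 0.28 = $33,768
Taxable value = $33,768 − $24,000 = $9,768
Cloverhill Township: $9,768 × 0.0057 = $55.6776
Community College District: $9,768 × 0.0057 = $55.6776
Holloway Unified SD: $9,768 × 0.01602 = $156.48336
City of Northam: $9,768 × 0.00903 = $88.20504
Total tax = $356.0436
Effective rate = $356.0436 ÷ $120,600 = 0.295% of market value

0.295%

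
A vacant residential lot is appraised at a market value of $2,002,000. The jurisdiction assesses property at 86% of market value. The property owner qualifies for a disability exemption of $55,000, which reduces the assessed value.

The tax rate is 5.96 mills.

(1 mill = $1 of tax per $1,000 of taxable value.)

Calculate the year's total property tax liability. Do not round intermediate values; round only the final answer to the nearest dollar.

$9,934

Assessed value = $2,002,000 × 0.86 = $1,721,720
Taxable value = $1,721,720 − $55,000 = $1,666,720
Tax = $1,666,720 × 0.00596 = $9,933.6512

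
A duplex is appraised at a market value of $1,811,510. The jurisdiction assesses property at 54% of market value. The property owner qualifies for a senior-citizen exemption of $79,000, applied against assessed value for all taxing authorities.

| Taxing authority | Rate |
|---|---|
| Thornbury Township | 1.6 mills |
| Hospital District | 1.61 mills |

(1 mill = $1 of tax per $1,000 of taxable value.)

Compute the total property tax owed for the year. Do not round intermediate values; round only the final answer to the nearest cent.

$2,886.48

Assessed value = $1,811,510 × 0.54 = $978,215.4
Taxable value = $978,215.4 − $79,000 = $899,215.4
Thornbury Township: $899,215.4 × 0.0016 = $1,438.74464
Hospital District: $899,215.4 × 0.00161 = $1,447.736794
Total = $1,438.74464 + $1,447.736794 = $2,886.481434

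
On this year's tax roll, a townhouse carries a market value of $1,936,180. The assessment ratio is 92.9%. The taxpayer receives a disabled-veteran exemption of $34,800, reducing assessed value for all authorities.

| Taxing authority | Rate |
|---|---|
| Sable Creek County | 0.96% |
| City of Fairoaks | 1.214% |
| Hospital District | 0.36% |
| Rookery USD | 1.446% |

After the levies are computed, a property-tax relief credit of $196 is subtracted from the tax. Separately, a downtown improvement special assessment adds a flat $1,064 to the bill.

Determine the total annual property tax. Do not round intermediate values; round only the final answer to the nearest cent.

$71,071.67

Assessed value = $1,936,180 × 0.929 = $1,798,711.22
Taxable value = $1,798,711.22 − $34,800 = $1,763,911.22
Sable Creek County: $1,763,911.22 × 0.0096 = $16,933.547712
City of Fairoaks: $1,763,911.22 × 0.01214 = $21,413.8822108
Hospital District: $1,763,911.22 × 0.0036 = $6,350.080392
Rookery USD: $1,763,911.22 × 0.01446 = $25,506.1562412
Levies subtotal = $70,203.666556
After credit = $70,203.666556 − $196 = $70,007.666556
Total = $70,007.666556 + $1,064 = $71,071.666556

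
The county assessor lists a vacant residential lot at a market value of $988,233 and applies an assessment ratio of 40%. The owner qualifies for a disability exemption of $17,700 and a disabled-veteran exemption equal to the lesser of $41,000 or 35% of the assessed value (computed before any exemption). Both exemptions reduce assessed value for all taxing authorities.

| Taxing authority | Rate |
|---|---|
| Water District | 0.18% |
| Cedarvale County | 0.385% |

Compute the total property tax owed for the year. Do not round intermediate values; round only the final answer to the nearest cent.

$1,901.75

Assessed value = $988,233 × 0.4 = $395,293.2
Disabled-veteran exemption = min($41,000, 35% × $395,293.2) = min($41,000, $138,352.62) = $41,000 (dollar cap binds)
Taxable value = $395,293.2 − $17,700 − $41,000 = $336,593.2
Water District: $336,593.2 × 0.0018 = $605.86776
Cedarvale County: $336,593.2 × 0.00385 = $1,295.88382
Total = $1,901.75158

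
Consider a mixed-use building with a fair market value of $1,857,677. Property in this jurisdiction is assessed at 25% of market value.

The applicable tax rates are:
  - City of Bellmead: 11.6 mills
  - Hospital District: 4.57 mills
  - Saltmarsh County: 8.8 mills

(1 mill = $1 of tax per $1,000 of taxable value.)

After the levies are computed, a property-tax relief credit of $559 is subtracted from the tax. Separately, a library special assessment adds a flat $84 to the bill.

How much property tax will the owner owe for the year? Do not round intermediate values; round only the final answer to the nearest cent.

Assessed value = $1,857,677 × 0.25 = $464,419.25
City of Bellmead: $464,419.25 × 0.0116 = $5,387.2633
Hospital District: $464,419.25 × 0.00457 = $2,122.3959725
Saltmarsh County: $464,419.25 × 0.0088 = $4,086.8894
Levies subtotal = $11,596.5486725
After credit = $11,596.5486725 − $559 = $11,037.5486725
Total = $11,037.5486725 + $84 = $11,121.5486725

$11,121.55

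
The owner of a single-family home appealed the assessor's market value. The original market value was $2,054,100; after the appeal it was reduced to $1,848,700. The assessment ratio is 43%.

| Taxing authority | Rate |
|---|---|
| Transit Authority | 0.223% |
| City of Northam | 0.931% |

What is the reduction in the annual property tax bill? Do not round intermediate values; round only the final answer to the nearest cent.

Old assessed value = $2,054,100 × 0.43 = $883,263
New assessed value = $1,848,700 × 0.43 = $794,941
Combined rate = 0.00223 + 0.00931 = 0.01154
Old tax = $883,263 × 0.01154 = $10,192.85502
New tax = $794,941 × 0.01154 = $9,173.61914
Reduction = $10,192.85502 − $9,173.61914 = $1,019.23588

$1,019.24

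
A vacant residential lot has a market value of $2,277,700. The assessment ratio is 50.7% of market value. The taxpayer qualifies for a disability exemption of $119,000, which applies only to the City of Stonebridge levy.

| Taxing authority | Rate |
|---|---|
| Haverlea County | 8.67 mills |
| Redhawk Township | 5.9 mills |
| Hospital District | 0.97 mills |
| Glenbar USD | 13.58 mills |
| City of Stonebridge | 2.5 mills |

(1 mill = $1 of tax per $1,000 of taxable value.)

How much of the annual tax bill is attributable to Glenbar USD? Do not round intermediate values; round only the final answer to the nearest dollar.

$15,682

Assessed value = $2,277,700 × 0.507 = $1,154,793.9
Glenbar USD taxable value = $1,154,793.9 (exemption does not apply)
Glenbar USD levy = $1,154,793.9 × 0.01358 = $15,682.101162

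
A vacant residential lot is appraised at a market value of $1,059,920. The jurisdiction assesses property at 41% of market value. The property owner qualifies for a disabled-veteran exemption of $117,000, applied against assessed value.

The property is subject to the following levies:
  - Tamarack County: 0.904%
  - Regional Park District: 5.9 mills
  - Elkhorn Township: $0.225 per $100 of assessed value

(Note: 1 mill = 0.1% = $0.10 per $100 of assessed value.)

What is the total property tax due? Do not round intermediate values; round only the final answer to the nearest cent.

Assessed value = $1,059,920 × 0.41 = $434,567.2
Taxable value = $434,567.2 − $117,000 = $317,567.2
Tamarack County: $317,567.2 × 0.00904 = $2,870.807488
Regional Park District: $317,567.2 × 0.0059 = $1,873.64648
Elkhorn Township: $317,567.2 × 0.00225 = $714.5262
Total = $5,458.980168

$5,458.98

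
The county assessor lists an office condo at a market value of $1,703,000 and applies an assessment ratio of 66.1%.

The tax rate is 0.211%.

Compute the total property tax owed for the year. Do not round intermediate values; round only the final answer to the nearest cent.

$2,375.19

Assessed value = $1,703,000 × 0.661 = $1,125,683
Tax = $1,125,683 × 0.00211 = $2,375.19113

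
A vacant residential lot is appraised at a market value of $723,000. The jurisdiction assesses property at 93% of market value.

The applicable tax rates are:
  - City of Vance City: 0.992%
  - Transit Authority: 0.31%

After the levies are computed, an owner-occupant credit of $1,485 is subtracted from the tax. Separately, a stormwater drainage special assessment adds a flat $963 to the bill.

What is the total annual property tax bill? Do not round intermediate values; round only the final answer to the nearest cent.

Assessed value = $723,000 × 0.93 = $672,390
City of Vance City: $672,390 × 0.00992 = $6,670.1088
Transit Authority: $672,390 × 0.0031 = $2,084.409
Levies subtotal = $8,754.5178
After credit = $8,754.5178 − $1,485 = $7,269.5178
Total = $7,269.5178 + $963 = $8,232.5178

$8,232.52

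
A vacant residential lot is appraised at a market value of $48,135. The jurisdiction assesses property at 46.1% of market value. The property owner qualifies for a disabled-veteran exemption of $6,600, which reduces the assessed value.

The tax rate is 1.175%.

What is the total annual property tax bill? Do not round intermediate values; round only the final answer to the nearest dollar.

$183

Assessed value = $48,135 × 0.461 = $22,190.235
Taxable value = $22,190.235 − $6,600 = $15,590.235
Tax = $15,590.235 × 0.01175 = $183.18526125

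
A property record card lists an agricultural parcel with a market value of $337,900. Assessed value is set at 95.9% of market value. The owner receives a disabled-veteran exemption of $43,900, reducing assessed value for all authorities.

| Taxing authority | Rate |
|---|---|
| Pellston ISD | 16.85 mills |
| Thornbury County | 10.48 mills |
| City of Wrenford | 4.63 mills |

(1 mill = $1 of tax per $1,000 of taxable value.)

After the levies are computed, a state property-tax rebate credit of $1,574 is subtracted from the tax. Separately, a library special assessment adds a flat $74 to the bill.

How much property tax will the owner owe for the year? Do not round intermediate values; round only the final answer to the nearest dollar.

$7,453

Assessed value = $337,900 × 0.959 = $324,046.1
Taxable value = $324,046.1 − $43,900 = $280,146.1
Pellston ISD: $280,146.1 × 0.01685 = $4,720.461785
Thornbury County: $280,146.1 × 0.01048 = $2,935.931128
City of Wrenford: $280,146.1 × 0.00463 = $1,297.076443
Levies subtotal = $8,953.469356
After credit = $8,953.469356 − $1,574 = $7,379.469356
Total = $7,379.469356 + $74 = $7,453.469356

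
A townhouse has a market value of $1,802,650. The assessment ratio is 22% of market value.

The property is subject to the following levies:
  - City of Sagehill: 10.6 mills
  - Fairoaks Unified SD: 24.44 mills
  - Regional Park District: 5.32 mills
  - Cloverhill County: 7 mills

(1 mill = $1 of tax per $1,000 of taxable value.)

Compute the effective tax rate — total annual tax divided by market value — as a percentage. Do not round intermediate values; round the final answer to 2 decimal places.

1.04%

Assessed value = $1,802,650 × 0.22 = $396,583
City of Sagehill: $396,583 × 0.0106 = $4,203.7798
Fairoaks Unified SD: $396,583 × 0.02444 = $9,692.48852
Regional Park District: $396,583 × 0.00532 = $2,109.82156
Cloverhill County: $396,583 × 0.007 = $2,776.081
Total tax = $18,782.17088
Effective rate = $18,782.17088 ÷ $1,802,650 = 1.04% of market value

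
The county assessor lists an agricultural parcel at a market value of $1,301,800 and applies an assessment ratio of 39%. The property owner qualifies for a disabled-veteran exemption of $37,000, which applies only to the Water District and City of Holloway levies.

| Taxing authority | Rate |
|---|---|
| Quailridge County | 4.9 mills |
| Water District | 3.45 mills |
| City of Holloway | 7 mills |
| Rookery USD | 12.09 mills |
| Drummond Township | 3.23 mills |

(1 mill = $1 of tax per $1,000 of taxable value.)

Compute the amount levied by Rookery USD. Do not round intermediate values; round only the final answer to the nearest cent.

$6,138.12

Assessed value = $1,301,800 × 0.39 = $507,702
Rookery USD taxable value = $507,702 (exemption does not apply)
Rookery USD levy = $507,702 × 0.01209 = $6,138.11718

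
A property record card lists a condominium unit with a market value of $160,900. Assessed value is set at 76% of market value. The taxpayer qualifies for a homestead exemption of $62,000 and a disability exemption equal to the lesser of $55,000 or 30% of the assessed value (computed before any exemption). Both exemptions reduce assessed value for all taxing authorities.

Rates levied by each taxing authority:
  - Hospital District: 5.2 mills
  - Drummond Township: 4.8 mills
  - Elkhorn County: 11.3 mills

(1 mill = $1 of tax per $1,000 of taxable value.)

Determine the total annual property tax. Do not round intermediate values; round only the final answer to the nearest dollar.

$503

Assessed value = $160,900 × 0.76 = $122,284
Disability exemption = min($55,000, 30% × $122,284) = min($55,000, $36,685.2) = $36,685.2 (percentage binds)
Taxable value = $122,284 − $62,000 − $36,685.2 = $23,598.8
Hospital District: $23,598.8 × 0.0052 = $122.71376
Drummond Township: $23,598.8 × 0.0048 = $113.27424
Elkhorn County: $23,598.8 × 0.0113 = $266.66644
Total = $502.65444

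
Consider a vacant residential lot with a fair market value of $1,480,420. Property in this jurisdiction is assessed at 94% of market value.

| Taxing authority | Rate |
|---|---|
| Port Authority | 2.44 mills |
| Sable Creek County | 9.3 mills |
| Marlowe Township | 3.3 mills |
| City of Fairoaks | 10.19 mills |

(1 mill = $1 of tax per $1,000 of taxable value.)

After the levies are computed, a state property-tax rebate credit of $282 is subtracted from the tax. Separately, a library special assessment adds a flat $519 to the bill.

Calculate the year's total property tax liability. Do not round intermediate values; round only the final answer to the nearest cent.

$35,346.94

Assessed value = $1,480,420 × 0.94 = $1,391,594.8
Port Authority: $1,391,594.8 × 0.00244 = $3,395.491312
Sable Creek County: $1,391,594.8 × 0.0093 = $12,941.83164
Marlowe Township: $1,391,594.8 × 0.0033 = $4,592.26284
City of Fairoaks: $1,391,594.8 × 0.01019 = $14,180.351012
Levies subtotal = $35,109.936804
After credit = $35,109.936804 − $282 = $34,827.936804
Total = $34,827.936804 + $519 = $35,346.936804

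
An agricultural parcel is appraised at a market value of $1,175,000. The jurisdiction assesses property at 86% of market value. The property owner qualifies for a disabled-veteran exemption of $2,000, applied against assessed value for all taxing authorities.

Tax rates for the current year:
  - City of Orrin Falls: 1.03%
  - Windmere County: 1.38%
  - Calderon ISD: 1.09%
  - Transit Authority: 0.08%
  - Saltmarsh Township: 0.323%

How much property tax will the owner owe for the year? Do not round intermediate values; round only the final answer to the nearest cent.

Assessed value = $1,175,000 × 0.86 = $1,010,500
Taxable value = $1,010,500 − $2,000 = $1,008,500
City of Orrin Falls: $1,008,500 × 0.0103 = $10,387.55
Windmere County: $1,008,500 × 0.0138 = $13,917.3
Calderon ISD: $1,008,500 × 0.0109 = $10,992.65
Transit Authority: $1,008,500 × 0.0008 = $806.8
Saltmarsh Township: $1,008,500 × 0.00323 = $3,257.455
Total = $10,387.55 + $13,917.3 + $10,992.65 + $806.8 + $3,257.455 = $39,361.755

$39,361.76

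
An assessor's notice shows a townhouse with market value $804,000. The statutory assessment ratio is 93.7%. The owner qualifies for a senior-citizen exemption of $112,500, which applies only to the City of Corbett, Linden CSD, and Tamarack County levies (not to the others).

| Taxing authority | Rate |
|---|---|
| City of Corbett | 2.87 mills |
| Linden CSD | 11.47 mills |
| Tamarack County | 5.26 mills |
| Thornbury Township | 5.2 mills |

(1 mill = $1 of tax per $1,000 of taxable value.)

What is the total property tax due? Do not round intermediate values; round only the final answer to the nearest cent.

$16,478.03

Assessed value = $804,000 × 0.937 = $753,348
City of Corbett: ($753,348 − $112,500) × 0.00287 = $640,848 × 0.00287 = $1,839.23376
Linden CSD: ($753,348 − $112,500) × 0.01147 = $640,848 × 0.01147 = $7,350.52656
Tamarack County: ($753,348 − $112,500) × 0.00526 = $640,848 × 0.00526 = $3,370.86048
Thornbury Township: $753,348 × 0.0052 = $3,917.4096
Total = $16,478.0304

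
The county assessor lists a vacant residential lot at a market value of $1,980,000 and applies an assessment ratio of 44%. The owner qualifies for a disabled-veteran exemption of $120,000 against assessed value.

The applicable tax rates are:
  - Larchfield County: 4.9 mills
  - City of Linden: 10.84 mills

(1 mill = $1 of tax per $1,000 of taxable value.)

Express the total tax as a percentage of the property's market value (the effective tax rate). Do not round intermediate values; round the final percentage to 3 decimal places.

Assessed value = $1,980,000 × 0.44 = $871,200
Taxable value = $871,200 − $120,000 = $751,200
Larchfield County: $751,200 × 0.0049 = $3,680.88
City of Linden: $751,200 × 0.01084 = $8,143.008
Total tax = $11,823.888
Effective rate = $11,823.888 ÷ $1,980,000 = 0.597% of market value

0.597%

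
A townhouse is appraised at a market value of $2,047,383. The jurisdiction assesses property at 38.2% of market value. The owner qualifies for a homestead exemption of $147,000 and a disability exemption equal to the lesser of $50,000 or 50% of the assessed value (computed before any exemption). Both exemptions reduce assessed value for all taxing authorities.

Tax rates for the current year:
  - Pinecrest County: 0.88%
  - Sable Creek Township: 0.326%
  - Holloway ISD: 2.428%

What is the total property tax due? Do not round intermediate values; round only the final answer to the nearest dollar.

$21,263

Assessed value = $2,047,383 × 0.382 = $782,100.306
Disability exemption = min($50,000, 50% × $782,100.306) = min($50,000, $391,050.153) = $50,000 (dollar cap binds)
Taxable value = $782,100.306 − $147,000 − $50,000 = $585,100.306
Pinecrest County: $585,100.306 × 0.0088 = $5,148.8826928
Sable Creek Township: $585,100.306 × 0.00326 = $1,907.42699756
Holloway ISD: $585,100.306 × 0.02428 = $14,206.23542968
Total = $21,262.54512004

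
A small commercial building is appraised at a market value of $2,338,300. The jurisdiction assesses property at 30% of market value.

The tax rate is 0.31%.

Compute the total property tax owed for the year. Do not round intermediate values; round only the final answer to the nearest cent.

Assessed value = $2,338,300 × 0.3 = $701,490
Tax = $701,490 × 0.0031 = $2,174.619

$2,174.62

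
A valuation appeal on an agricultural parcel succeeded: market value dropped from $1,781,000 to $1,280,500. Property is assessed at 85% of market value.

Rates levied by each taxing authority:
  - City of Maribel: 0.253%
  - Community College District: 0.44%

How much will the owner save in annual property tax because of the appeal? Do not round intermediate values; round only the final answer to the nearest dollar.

$2,948

Old assessed value = $1,781,000 × 0.85 = $1,513,850
New assessed value = $1,280,500 × 0.85 = $1,088,425
Combined rate = 0.00253 + 0.0044 = 0.00693
Old tax = $1,513,850 × 0.00693 = $10,490.9805
New tax = $1,088,425 × 0.00693 = $7,542.78525
Reduction = $10,490.9805 − $7,542.78525 = $2,948.19525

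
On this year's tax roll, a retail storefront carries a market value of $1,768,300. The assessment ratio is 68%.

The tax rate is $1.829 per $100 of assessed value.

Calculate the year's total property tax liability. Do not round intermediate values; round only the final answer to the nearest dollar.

Assessed value = $1,768,300 × 0.68 = $1,202,444
Tax = $1,202,444 × 0.01829 = $21,992.70076

$21,993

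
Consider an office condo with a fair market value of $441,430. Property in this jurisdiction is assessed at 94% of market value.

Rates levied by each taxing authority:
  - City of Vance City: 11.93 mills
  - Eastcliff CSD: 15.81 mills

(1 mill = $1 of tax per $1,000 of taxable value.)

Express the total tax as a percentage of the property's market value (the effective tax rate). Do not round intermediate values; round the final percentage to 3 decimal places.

Assessed value = $441,430 × 0.94 = $414,944.2
City of Vance City: $414,944.2 × 0.01193 = $4,950.284306
Eastcliff CSD: $414,944.2 × 0.01581 = $6,560.267802
Total tax = $11,510.552108
Effective rate = $11,510.552108 ÷ $441,430 = 2.608% of market value

2.608%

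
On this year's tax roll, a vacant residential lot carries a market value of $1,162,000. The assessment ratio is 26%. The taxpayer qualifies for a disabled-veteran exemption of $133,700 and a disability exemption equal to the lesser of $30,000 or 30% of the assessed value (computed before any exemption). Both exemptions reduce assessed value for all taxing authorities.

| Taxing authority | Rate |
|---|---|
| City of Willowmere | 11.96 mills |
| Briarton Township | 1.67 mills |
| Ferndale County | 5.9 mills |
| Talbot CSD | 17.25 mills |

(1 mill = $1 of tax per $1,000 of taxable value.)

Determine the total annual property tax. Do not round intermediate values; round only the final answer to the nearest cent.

Assessed value = $1,162,000 × 0.26 = $302,120
Disability exemption = min($30,000, 30% × $302,120) = min($30,000, $90,636) = $30,000 (dollar cap binds)
Taxable value = $302,120 − $133,700 − $30,000 = $138,420
City of Willowmere: $138,420 × 0.01196 = $1,655.5032
Briarton Township: $138,420 × 0.00167 = $231.1614
Ferndale County: $138,420 × 0.0059 = $816.678
Talbot CSD: $138,420 × 0.01725 = $2,387.745
Total = $5,091.0876

$5,091.09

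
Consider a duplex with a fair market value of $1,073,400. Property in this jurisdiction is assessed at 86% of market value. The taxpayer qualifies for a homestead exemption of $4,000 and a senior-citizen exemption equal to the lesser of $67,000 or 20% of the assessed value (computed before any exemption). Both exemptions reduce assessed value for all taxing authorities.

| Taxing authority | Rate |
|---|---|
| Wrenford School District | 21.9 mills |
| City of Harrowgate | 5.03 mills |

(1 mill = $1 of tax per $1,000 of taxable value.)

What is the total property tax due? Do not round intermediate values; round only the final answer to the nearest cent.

Assessed value = $1,073,400 × 0.86 = $923,124
Senior-citizen exemption = min($67,000, 20% × $923,124) = min($67,000, $184,624.8) = $67,000 (dollar cap binds)
Taxable value = $923,124 − $4,000 − $67,000 = $852,124
Wrenford School District: $852,124 × 0.0219 = $18,661.5156
City of Harrowgate: $852,124 × 0.00503 = $4,286.18372
Total = $22,947.69932

$22,947.70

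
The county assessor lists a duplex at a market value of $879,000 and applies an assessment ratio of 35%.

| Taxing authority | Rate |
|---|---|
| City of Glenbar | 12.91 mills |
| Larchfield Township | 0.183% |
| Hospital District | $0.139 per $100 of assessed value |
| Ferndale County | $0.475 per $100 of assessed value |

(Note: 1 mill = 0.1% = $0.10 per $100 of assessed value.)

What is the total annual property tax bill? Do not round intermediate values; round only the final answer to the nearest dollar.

$6,424

Assessed value = $879,000 × 0.35 = $307,650
City of Glenbar: $307,650 × 0.01291 = $3,971.7615
Larchfield Township: $307,650 × 0.00183 = $562.9995
Hospital District: $307,650 × 0.00139 = $427.6335
Ferndale County: $307,650 × 0.00475 = $1,461.3375
Total = $6,423.732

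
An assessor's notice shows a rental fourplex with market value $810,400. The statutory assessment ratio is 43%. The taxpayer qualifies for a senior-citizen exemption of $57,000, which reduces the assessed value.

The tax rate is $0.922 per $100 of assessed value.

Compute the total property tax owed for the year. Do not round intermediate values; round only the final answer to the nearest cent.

Assessed value = $810,400 × 0.43 = $348,472
Taxable value = $348,472 − $57,000 = $291,472
Tax = $291,472 × 0.00922 = $2,687.37184

$2,687.37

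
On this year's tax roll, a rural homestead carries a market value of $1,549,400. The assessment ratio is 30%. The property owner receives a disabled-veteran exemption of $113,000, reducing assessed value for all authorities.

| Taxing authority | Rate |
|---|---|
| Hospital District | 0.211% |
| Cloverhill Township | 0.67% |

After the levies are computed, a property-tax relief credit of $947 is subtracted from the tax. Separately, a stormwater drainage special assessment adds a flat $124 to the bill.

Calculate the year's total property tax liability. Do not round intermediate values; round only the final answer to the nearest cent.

$2,276.53

Assessed value = $1,549,400 × 0.3 = $464,820
Taxable value = $464,820 − $113,000 = $351,820
Hospital District: $351,820 × 0.00211 = $742.3402
Cloverhill Township: $351,820 × 0.0067 = $2,357.194
Levies subtotal = $3,099.5342
After credit = $3,099.5342 − $947 = $2,152.5342
Total = $2,152.5342 + $124 = $2,276.5342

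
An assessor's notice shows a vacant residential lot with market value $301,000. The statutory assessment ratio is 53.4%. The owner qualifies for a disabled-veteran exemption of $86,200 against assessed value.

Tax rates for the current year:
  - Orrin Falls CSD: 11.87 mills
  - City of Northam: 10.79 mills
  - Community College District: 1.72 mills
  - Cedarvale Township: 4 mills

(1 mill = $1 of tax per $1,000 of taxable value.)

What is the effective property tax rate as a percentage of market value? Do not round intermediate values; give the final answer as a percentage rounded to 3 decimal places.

0.703%

Assessed value = $301,000 × 0.534 = $160,734
Taxable value = $160,734 − $86,200 = $74,534
Orrin Falls CSD: $74,534 × 0.01187 = $884.71858
City of Northam: $74,534 × 0.01079 = $804.22186
Community College District: $74,534 × 0.00172 = $128.19848
Cedarvale Township: $74,534 × 0.004 = $298.136
Total tax = $2,115.27492
Effective rate = $2,115.27492 ÷ $301,000 = 0.703% of market value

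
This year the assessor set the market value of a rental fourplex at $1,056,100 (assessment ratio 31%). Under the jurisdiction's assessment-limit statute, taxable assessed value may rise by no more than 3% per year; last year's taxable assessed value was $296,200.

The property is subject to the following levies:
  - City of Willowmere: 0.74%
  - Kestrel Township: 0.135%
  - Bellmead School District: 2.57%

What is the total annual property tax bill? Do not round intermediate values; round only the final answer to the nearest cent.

$10,510.21

Uncapped assessed value = $1,056,100 × 0.31 = $327,391
Cap limit = $296,200 × 1.03 = $305,086
Taxable assessed value = min($327,391, $305,086) = $305,086 (cap binds)
City of Willowmere: $305,086 × 0.0074 = $2,257.6364
Kestrel Township: $305,086 × 0.00135 = $411.8661
Bellmead School District: $305,086 × 0.0257 = $7,840.7102
Total = $10,510.2127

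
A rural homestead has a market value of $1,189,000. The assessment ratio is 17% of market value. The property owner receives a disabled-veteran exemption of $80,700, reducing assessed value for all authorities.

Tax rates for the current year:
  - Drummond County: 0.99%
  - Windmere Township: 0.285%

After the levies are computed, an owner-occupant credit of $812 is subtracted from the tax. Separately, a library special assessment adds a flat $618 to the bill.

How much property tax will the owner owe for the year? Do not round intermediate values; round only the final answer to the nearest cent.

Assessed value = $1,189,000 × 0.17 = $202,130
Taxable value = $202,130 − $80,700 = $121,430
Drummond County: $121,430 × 0.0099 = $1,202.157
Windmere Township: $121,430 × 0.00285 = $346.0755
Levies subtotal = $1,548.2325
After credit = $1,548.2325 − $812 = $736.2325
Total = $736.2325 + $618 = $1,354.2325

$1,354.23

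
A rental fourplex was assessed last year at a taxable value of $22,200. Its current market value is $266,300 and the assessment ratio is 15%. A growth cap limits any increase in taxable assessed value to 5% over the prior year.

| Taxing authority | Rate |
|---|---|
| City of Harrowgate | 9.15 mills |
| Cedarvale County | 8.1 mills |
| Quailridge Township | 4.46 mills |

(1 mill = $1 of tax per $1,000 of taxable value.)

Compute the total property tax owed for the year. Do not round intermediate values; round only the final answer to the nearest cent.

$506.06

Uncapped assessed value = $266,300 × 0.15 = $39,945
Cap limit = $22,200 × 1.05 = $23,310
Taxable assessed value = min($39,945, $23,310) = $23,310 (cap binds)
City of Harrowgate: $23,310 × 0.00915 = $213.2865
Cedarvale County: $23,310 × 0.0081 = $188.811
Quailridge Township: $23,310 × 0.00446 = $103.9626
Total = $506.0601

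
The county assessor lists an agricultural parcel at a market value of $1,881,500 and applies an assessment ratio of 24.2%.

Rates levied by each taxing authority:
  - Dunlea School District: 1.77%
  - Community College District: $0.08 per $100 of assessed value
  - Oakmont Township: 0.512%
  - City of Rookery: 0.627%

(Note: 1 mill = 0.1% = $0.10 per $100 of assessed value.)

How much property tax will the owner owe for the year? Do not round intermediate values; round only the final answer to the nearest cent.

$13,609.60

Assessed value = $1,881,500 × 0.242 = $455,323
Dunlea School District: $455,323 × 0.0177 = $8,059.2171
Community College District: $455,323 × 0.0008 = $364.2584
Oakmont Township: $455,323 × 0.00512 = $2,331.25376
City of Rookery: $455,323 × 0.00627 = $2,854.87521
Total = $13,609.60447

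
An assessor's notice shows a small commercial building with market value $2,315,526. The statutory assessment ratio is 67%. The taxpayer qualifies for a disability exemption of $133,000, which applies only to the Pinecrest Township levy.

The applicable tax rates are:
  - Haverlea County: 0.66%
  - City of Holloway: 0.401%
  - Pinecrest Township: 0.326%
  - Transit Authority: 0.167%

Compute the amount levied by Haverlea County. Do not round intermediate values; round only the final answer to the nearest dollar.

Assessed value = $2,315,526 × 0.67 = $1,551,402.42
Haverlea County taxable value = $1,551,402.42 (exemption does not apply)
Haverlea County levy = $1,551,402.42 × 0.0066 = $10,239.255972

$10,239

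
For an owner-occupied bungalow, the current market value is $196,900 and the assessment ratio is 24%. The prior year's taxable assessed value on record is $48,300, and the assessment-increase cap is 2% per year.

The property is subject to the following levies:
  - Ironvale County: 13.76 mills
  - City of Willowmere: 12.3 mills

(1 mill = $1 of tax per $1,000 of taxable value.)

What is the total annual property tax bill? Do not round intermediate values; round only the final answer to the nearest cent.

Uncapped assessed value = $196,900 × 0.24 = $47,256
Cap limit = $48,300 × 1.02 = $49,266
Taxable assessed value = min($47,256, $49,266) = $47,256 (cap does not bind)
Ironvale County: $47,256 × 0.01376 = $650.24256
City of Willowmere: $47,256 × 0.0123 = $581.2488
Total = $1,231.49136

$1,231.49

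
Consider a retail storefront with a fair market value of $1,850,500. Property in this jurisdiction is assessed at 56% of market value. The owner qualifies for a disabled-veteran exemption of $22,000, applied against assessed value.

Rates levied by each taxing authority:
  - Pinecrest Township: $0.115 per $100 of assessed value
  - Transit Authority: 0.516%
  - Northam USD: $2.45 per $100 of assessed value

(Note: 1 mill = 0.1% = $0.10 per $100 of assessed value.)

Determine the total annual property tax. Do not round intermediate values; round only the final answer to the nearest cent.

$31,249.97

Assessed value = $1,850,500 × 0.56 = $1,036,280
Taxable value = $1,036,280 − $22,000 = $1,014,280
Pinecrest Township: $1,014,280 × 0.00115 = $1,166.422
Transit Authority: $1,014,280 × 0.00516 = $5,233.6848
Northam USD: $1,014,280 × 0.0245 = $24,849.86
Total = $31,249.9668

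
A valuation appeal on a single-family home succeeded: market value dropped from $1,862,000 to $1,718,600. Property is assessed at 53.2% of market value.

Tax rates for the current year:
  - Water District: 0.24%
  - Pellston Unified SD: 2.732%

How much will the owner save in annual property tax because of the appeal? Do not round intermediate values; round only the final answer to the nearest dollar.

$2,267

Old assessed value = $1,862,000 × 0.532 = $990,584
New assessed value = $1,718,600 × 0.532 = $914,295.2
Combined rate = 0.0024 + 0.02732 = 0.02972
Old tax = $990,584 × 0.02972 = $29,440.15648
New tax = $914,295.2 × 0.02972 = $27,172.853344
Reduction = $29,440.15648 − $27,172.853344 = $2,267.303136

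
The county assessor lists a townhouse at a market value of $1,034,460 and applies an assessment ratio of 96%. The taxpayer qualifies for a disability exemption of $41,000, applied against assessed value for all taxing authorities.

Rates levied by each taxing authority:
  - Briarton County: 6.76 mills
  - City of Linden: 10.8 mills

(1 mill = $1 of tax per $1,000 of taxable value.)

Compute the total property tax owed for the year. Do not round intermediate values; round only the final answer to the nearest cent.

Assessed value = $1,034,460 × 0.96 = $993,081.6
Taxable value = $993,081.6 − $41,000 = $952,081.6
Briarton County: $952,081.6 × 0.00676 = $6,436.071616
City of Linden: $952,081.6 × 0.0108 = $10,282.48128
Total = $6,436.071616 + $10,282.48128 = $16,718.552896

$16,718.55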